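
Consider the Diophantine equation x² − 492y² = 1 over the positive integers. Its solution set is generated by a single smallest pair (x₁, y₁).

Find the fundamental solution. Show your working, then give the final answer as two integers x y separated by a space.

√492 → a₀=22, period (5,1,1,10,1,1,5,44); ℓ=8 even so k=7
i=0: a=22 ⇒ p=22, q=1
…
i=2: a=1 ⇒ p=133, q=6
…
i=4: a=10 ⇒ p=2573, q=116
i=5: a=1 ⇒ p=2817, q=127
i=6: a=1 ⇒ p=5390, q=243
i=7: a=5 ⇒ p=29767, q=1342
(x₁, y₁) = (29767, 1342);  29767² − 492·1342² = 1 ✓

29767 1342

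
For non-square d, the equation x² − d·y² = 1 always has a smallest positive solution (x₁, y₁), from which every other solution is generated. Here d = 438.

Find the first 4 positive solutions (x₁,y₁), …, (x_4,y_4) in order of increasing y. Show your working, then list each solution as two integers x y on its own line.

√438 → a₀=20, period (1,12,1,40); ℓ=4 even so k=3
step 0: (20, 1)  from 20·(1,0) + (0,1)
step 1: (21, 1)  from 1·(20,1) + (1,0)
step 2: (272, 13)  from 12·(21,1) + (20,1)
step 3: (293, 14)  from 1·(272,13) + (21,1)
→ (293, 14).  Check: 293²=85849, 438·14²=85848, difference 1.
k=2:  x_2 = 293·293+438·14·14 = 171697,  y_2 = 293·14+14·293 = 8204
k=3:  x_3 = 293·171697+438·14·8204 = 100614149,  y_3 = 293·8204+14·171697 = 4807530
k=4:  x_4 = 293·100614149+438·14·4807530 = 58959719617,  y_4 = 293·4807530+14·100614149 = 2817204376

293 14
171697 8204
100614149 4807530
58959719617 2817204376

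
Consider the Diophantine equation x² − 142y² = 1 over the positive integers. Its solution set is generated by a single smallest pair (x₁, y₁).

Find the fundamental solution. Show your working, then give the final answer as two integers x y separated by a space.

√142 → a₀=11, period (1,10,1,22); ℓ=4 even so k=3
i=0: a=11 ⇒ p=11, q=1
…
i=2: a=10 ⇒ p=131, q=11
i=3: a=1 ⇒ p=143, q=12
(x₁, y₁) = (143, 12);  143² − 142·12² = 1 ✓

143 12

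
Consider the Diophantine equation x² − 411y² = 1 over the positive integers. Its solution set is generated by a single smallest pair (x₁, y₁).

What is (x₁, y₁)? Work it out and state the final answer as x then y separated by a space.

49730 2453

√411 → a₀=20, period (3,1,1,1,19,1,1,1,3,40); ℓ=10 even so k=9
i=0: a=20 ⇒ p=20, q=1
i=1: a=3 ⇒ p=61, q=3
i=2: a=1 ⇒ p=81, q=4
i=3: a=1 ⇒ p=142, q=7
i=4: a=1 ⇒ p=223, q=11
i=5: a=19 ⇒ p=4379, q=216
i=6: a=1 ⇒ p=4602, q=227
i=7: a=1 ⇒ p=8981, q=443
i=8: a=1 ⇒ p=13583, q=670
i=9: a=3 ⇒ p=49730, q=2453
fundamental: x₁=49730, y₁=2453  (since 2473072900 − 411·6017209 = 1)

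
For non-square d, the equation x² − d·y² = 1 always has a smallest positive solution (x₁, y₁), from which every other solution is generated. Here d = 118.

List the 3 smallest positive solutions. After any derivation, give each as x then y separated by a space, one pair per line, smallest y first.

d=118: √d = [10; 1,6,3,2,10,2,3,6,1,20] (ℓ=10, even), read p_9/q_9
step 0: (10, 1)  from 10·(1,0) + (0,1)
step 1: (11, 1)  from 1·(10,1) + (1,0)
step 2: (76, 7)  from 6·(11,1) + (10,1)
…
step 4: (554, 51)  from 2·(239,22) + (76,7)
…
step 6: (12112, 1115)  from 2·(5779,532) + (554,51)
step 7: (42115, 3877)  from 3·(12112,1115) + (5779,532)
step 8: (264802, 24377)  from 6·(42115,3877) + (12112,1115)
step 9: (306917, 28254)  from 1·(264802,24377) + (42115,3877)
→ (306917, 28254).  Check: 306917²=94198044889, 118·28254²=94198044888, difference 1.
n=2: (306917,28254)∘(306917,28254) = (306917·306917+118·28254·28254, 306917·28254+28254·306917) = (188396089777,17343265836)
n=3: (188396089777,17343265836)∘(306917,28254) = (306917·188396089777+118·28254·17343265836, 306917·17343265836+28254·188396089777) = (115643925371868101,10645886241146970)

306917 28254
188396089777 17343265836
115643925371868101 10645886241146970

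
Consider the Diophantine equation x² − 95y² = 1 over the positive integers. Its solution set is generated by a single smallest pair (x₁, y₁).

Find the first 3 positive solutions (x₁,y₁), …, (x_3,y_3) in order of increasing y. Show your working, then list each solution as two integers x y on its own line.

39 4
3041 312
237159 24332

d=95: √d = [9; 1,2,1,18] (ℓ=4, even), read p_3/q_3
k=0  a_k=9  p_k/q_k = 9/1
k=1  a_k=1  p_k/q_k = 10/1
k=2  a_k=2  p_k/q_k = 29/3
k=3  a_k=1  p_k/q_k = 39/4
(x₁, y₁) = (39, 4);  39² − 95·4² = 1 ✓
k=2:  x_2 = 39·39+95·4·4 = 3041,  y_2 = 39·4+4·39 = 312
k=3:  x_3 = 39·3041+95·4·312 = 237159,  y_3 = 39·312+4·3041 = 24332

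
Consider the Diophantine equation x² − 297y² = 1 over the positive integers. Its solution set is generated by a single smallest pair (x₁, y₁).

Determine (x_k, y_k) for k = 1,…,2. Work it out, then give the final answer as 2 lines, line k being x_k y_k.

[17; 4,3,1,1,2,1,1,3,4,34] for √297; ℓ=10 ⇒ convergent index 9
step 0: (17, 1)  from 17·(1,0) + (0,1)
…
step 2: (224, 13)  from 3·(69,4) + (17,1)
step 3: (293, 17)  from 1·(224,13) + (69,4)
step 4: (517, 30)  from 1·(293,17) + (224,13)
step 5: (1327, 77)  from 2·(517,30) + (293,17)
step 6: (1844, 107)  from 1·(1327,77) + (517,30)
step 7: (3171, 184)  from 1·(1844,107) + (1327,77)
step 8: (11357, 659)  from 3·(3171,184) + (1844,107)
step 9: (48599, 2820)  from 4·(11357,659) + (3171,184)
→ (48599, 2820).  Check: 48599²=2361862801, 297·2820²=2361862800, difference 1.
k=2:  x_2 = 48599·48599+297·2820·2820 = 4723725601,  y_2 = 48599·2820+2820·48599 = 274098360

48599 2820
4723725601 274098360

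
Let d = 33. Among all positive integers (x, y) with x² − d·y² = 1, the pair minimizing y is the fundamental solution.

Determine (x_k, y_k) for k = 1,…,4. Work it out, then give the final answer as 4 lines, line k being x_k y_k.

23 4
1057 184
48599 8460
2234497 388976

[5; 1,2,1,10] for √33; ℓ=4 ⇒ convergent index 3
k=0  a_k=5  p_k/q_k = 5/1
k=1  a_k=1  p_k/q_k = 6/1
k=2  a_k=2  p_k/q_k = 17/3
k=3  a_k=1  p_k/q_k = 23/4
(x₁, y₁) = (23, 4);  23² − 33·4² = 1 ✓
(23+4√33)^2 = 1057 + 184√33
(23+4√33)^3 = 48599 + 8460√33
(23+4√33)^4 = 2234497 + 388976√33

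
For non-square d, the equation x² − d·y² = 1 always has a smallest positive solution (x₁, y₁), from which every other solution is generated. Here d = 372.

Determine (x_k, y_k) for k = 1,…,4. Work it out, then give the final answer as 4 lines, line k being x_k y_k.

d=372: √d = [19; 3,2,12,2,3,38] (ℓ=6, even), read p_5/q_5
k=0  a_k=19  p_k/q_k = 19/1
…
k=3  a_k=12  p_k/q_k = 1678/87
k=4  a_k=2  p_k/q_k = 3491/181
k=5  a_k=3  p_k/q_k = 12151/630
fundamental: x₁=12151, y₁=630  (since 147646801 − 372·396900 = 1)
(12151+630√372)^2 = 295293601 + 15310260√372
(12151+630√372)^3 = 7176225079351 + 372069937890√372
(12151+630√372)^4 = 174396621583094401 + 9042043615292520√372

12151 630
295293601 15310260
7176225079351 372069937890
174396621583094401 9042043615292520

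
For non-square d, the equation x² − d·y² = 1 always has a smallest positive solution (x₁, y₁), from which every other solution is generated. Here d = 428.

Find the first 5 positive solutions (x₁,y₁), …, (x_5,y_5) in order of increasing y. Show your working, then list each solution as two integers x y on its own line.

1850887 89466
6851565373537 331182912684
25362946559057703751 1225964295417811950
93887896135702420679780737 4538242753705644230486616
347551772829818329662915600223687 16799549031354731501369944644834

d=428: √d = [20; 1,2,4,1,5,10,5,1,4,2,1,40] (ℓ=12, even), read p_11/q_11
a_0=20:  p_0=20·1+0=20,  q_0=20·0+1=1
…
a_2=2:  p_2=2·21+20=62,  q_2=2·1+1=3
a_3=4:  p_3=4·62+21=269,  q_3=4·3+1=13
…
a_6=10:  p_6=10·1924+331=19571,  q_6=10·93+16=946
a_7=5:  p_7=5·19571+1924=99779,  q_7=5·946+93=4823
…
a_9=4:  p_9=4·119350+99779=577179,  q_9=4·5769+4823=27899
a_10=2:  p_10=2·577179+119350=1273708,  q_10=2·27899+5769=61567
a_11=1:  p_11=1·1273708+577179=1850887,  q_11=1·61567+27899=89466
fundamental: x₁=1850887, y₁=89466  (since 3425782686769 − 428·8004165156 = 1)
k=2:  x_2 = 1850887·1850887+428·89466·89466 = 6851565373537,  y_2 = 1850887·89466+89466·1850887 = 331182912684
k=3:  x_3 = 1850887·6851565373537+428·89466·331182912684 = 25362946559057703751,  y_3 = 1850887·331182912684+89466·6851565373537 = 1225964295417811950
k=4:  x_4 = 1850887·25362946559057703751+428·89466·1225964295417811950 = 93887896135702420679780737,  y_4 = 1850887·1225964295417811950+89466·25362946559057703751 = 4538242753705644230486616
k=5:  x_5 = 1850887·93887896135702420679780737+428·89466·4538242753705644230486616 = 347551772829818329662915600223687,  y_5 = 1850887·4538242753705644230486616+89466·93887896135702420679780737 = 16799549031354731501369944644834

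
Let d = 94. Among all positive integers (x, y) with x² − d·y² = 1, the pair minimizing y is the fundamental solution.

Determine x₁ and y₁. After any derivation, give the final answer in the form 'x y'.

2143295 221064

d=94: √d = [9; 1,2,3,1,1,…,2,1,18] (ℓ=16, even), read p_15/q_15
i=0: a=9 ⇒ p=9, q=1
i=1: a=1 ⇒ p=10, q=1
…
i=3: a=3 ⇒ p=97, q=10
i=4: a=1 ⇒ p=126, q=13
…
i=6: a=5 ⇒ p=1241, q=128
…
i=9: a=1 ⇒ p=14417, q=1487
…
i=11: a=1 ⇒ p=99455, q=10258
i=12: a=1 ⇒ p=184493, q=19029
…
i=14: a=2 ⇒ p=1490361, q=153719
i=15: a=1 ⇒ p=2143295, q=221064
→ (2143295, 221064).  Check: 2143295²=4593713457025, 94·221064²=4593713457024, difference 1.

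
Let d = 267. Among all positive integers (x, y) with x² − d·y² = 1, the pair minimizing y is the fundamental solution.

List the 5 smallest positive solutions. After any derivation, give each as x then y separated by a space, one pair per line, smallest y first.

[16; 2,1,15,1,2,32] for √267; ℓ=6 ⇒ convergent index 5
step 0: (16, 1)  from 16·(1,0) + (0,1)
step 1: (33, 2)  from 2·(16,1) + (1,0)
step 2: (49, 3)  from 1·(33,2) + (16,1)
step 3: (768, 47)  from 15·(49,3) + (33,2)
step 4: (817, 50)  from 1·(768,47) + (49,3)
step 5: (2402, 147)  from 2·(817,50) + (768,47)
(x₁, y₁) = (2402, 147);  2402² − 267·147² = 1 ✓
k=2:  x_2 = 2402·2402+267·147·147 = 11539207,  y_2 = 2402·147+147·2402 = 706188
k=3:  x_3 = 2402·11539207+267·147·706188 = 55434348026,  y_3 = 2402·706188+147·11539207 = 3392527005
k=4:  x_4 = 2402·55434348026+267·147·3392527005 = 266306596377697,  y_4 = 2402·3392527005+147·55434348026 = 16297699025832
k=5:  x_5 = 2402·266306596377697+267·147·16297699025832 = 1279336833564108362,  y_5 = 2402·16297699025832+147·266306596377697 = 78294142727569923

2402 147
11539207 706188
55434348026 3392527005
266306596377697 16297699025832
1279336833564108362 78294142727569923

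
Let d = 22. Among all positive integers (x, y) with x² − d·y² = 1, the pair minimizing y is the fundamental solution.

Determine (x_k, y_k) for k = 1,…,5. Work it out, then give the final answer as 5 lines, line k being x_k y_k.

197 42
77617 16548
30580901 6519870
12048797377 2568812232
4747195585637 1012105499538

d=22: √d = [4; 1,2,4,2,1,8] (ℓ=6, even), read p_5/q_5
i=0: a=4 ⇒ p=4, q=1
…
i=2: a=2 ⇒ p=14, q=3
i=3: a=4 ⇒ p=61, q=13
i=4: a=2 ⇒ p=136, q=29
i=5: a=1 ⇒ p=197, q=42
fundamental: x₁=197, y₁=42  (since 38809 − 22·1764 = 1)
k=2:  x_2 = 197·197+22·42·42 = 77617,  y_2 = 197·42+42·197 = 16548
k=3:  x_3 = 197·77617+22·42·16548 = 30580901,  y_3 = 197·16548+42·77617 = 6519870
k=4:  x_4 = 197·30580901+22·42·6519870 = 12048797377,  y_4 = 197·6519870+42·30580901 = 2568812232
k=5:  x_5 = 197·12048797377+22·42·2568812232 = 4747195585637,  y_5 = 197·2568812232+42·12048797377 = 1012105499538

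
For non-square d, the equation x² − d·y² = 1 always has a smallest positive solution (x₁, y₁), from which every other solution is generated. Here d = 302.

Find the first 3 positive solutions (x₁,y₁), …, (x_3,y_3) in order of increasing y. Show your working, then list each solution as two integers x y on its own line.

4276623 246092
36579008568257 2104885414632
312869258720405635599 18003602753159249380

d=302: √d = [17; 2,1,1,1,4,…,1,2,34] (ℓ=16, even), read p_15/q_15
k=0  a_k=17  p_k/q_k = 17/1
…
k=2  a_k=1  p_k/q_k = 52/3
…
k=6  a_k=2  p_k/q_k = 1425/82
k=7  a_k=1  p_k/q_k = 2068/119
k=8  a_k=16  p_k/q_k = 34513/1986
…
k=10  a_k=2  p_k/q_k = 107675/6196
k=11  a_k=4  p_k/q_k = 467281/26889
…
k=13  a_k=1  p_k/q_k = 1042237/59974
k=14  a_k=1  p_k/q_k = 1617193/93059
k=15  a_k=2  p_k/q_k = 4276623/246092
(x₁, y₁) = (4276623, 246092);  4276623² − 302·246092² = 1 ✓
k=2:  x_2 = 4276623·4276623+302·246092·246092 = 36579008568257,  y_2 = 4276623·246092+246092·4276623 = 2104885414632
k=3:  x_3 = 4276623·36579008568257+302·246092·2104885414632 = 312869258720405635599,  y_3 = 4276623·2104885414632+246092·36579008568257 = 18003602753159249380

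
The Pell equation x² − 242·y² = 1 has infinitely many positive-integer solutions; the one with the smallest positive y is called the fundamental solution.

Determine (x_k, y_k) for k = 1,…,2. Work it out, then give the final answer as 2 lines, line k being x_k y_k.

√242 = [15; 1,1,3,1,14,1,3,1,1,30, …], period ℓ=10 (even) → k=9
k=0  a_k=15  p_k/q_k = 15/1
k=1  a_k=1  p_k/q_k = 16/1
k=2  a_k=1  p_k/q_k = 31/2
…
k=7  a_k=3  p_k/q_k = 8696/559
k=8  a_k=1  p_k/q_k = 10905/701
k=9  a_k=1  p_k/q_k = 19601/1260
fundamental: x₁=19601, y₁=1260  (since 384199201 − 242·1587600 = 1)
(19601+1260√242)^2 = 768398401 + 49394520√242

19601 1260
768398401 49394520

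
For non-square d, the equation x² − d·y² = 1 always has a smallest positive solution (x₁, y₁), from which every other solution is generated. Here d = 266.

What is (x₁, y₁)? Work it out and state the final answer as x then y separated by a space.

√266 → a₀=16, period (3,4,3,32); ℓ=4 even so k=3
step 0: (16, 1)  from 16·(1,0) + (0,1)
…
step 2: (212, 13)  from 4·(49,3) + (16,1)
step 3: (685, 42)  from 3·(212,13) + (49,3)
(x₁, y₁) = (685, 42);  685² − 266·42² = 1 ✓

685 42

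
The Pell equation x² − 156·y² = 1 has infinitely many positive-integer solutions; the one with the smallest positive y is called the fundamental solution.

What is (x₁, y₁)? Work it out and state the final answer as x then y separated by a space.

25 2

[12; 2,24] for √156; ℓ=2 ⇒ convergent index 1
k=0  a_k=12  p_k/q_k = 12/1
k=1  a_k=2  p_k/q_k = 25/2
fundamental: x₁=25, y₁=2  (since 625 − 156·4 = 1)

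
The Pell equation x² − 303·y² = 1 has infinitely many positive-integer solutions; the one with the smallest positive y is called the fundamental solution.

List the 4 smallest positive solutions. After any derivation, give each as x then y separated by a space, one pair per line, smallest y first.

d=303: √d = [17; 2,2,5,2,2,34] (ℓ=6, even), read p_5/q_5
i=0: a=17 ⇒ p=17, q=1
i=1: a=2 ⇒ p=35, q=2
…
i=4: a=2 ⇒ p=1027, q=59
i=5: a=2 ⇒ p=2524, q=145
→ (2524, 145).  Check: 2524²=6370576, 303·145²=6370575, difference 1.
(x_2, y_2) = (2524·2524 + 303·145·145, 2524·145 + 145·2524) = (12741151, 731960)
(x_3, y_3) = (2524·12741151 + 303·145·731960, 2524·731960 + 145·12741151) = (64317327724, 3694933935)
(x_4, y_4) = (2524·64317327724 + 303·145·3694933935, 2524·3694933935 + 145·64317327724) = (324673857609601, 18652025771920)

2524 145
12741151 731960
64317327724 3694933935
324673857609601 18652025771920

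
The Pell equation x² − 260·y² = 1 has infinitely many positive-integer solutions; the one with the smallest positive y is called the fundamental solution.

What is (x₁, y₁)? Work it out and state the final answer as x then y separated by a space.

√260 → a₀=16, period (8,32); ℓ=2 even so k=1
k=0  a_k=16  p_k/q_k = 16/1
k=1  a_k=8  p_k/q_k = 129/8
(x₁, y₁) = (129, 8);  129² − 260·8² = 1 ✓

129 8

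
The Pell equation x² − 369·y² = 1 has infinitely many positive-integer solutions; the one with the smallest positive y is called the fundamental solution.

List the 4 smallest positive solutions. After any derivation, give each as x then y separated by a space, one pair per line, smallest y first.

8396801 437120
141012534067201 7340819306240
2368108374136006451201 123278797782910239360
39769069528107045198367948801 2070295065004669620717268480

√369 → a₀=19, period (4,1,3,2,7,4,7,2,3,1,4,38); ℓ=12 even so k=11
i=0: a=19 ⇒ p=19, q=1
i=1: a=4 ⇒ p=77, q=4
i=2: a=1 ⇒ p=96, q=5
…
i=4: a=2 ⇒ p=826, q=43
…
i=8: a=2 ⇒ p=393504, q=20485
…
i=10: a=1 ⇒ p=1758061, q=91521
i=11: a=4 ⇒ p=8396801, q=437120
→ (8396801, 437120).  Check: 8396801²=70506267033601, 369·437120²=70506267033600, difference 1.
(8396801+437120√369)^2 = 141012534067201 + 7340819306240√369
(8396801+437120√369)^3 = 2368108374136006451201 + 123278797782910239360√369
(8396801+437120√369)^4 = 39769069528107045198367948801 + 2070295065004669620717268480√369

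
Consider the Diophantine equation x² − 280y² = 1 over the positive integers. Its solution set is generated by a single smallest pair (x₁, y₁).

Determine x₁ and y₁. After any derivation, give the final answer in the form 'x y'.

251 15

[16; 1,2,1,2,1,32] for √280; ℓ=6 ⇒ convergent index 5
step 0: (16, 1)  from 16·(1,0) + (0,1)
step 1: (17, 1)  from 1·(16,1) + (1,0)
step 2: (50, 3)  from 2·(17,1) + (16,1)
step 3: (67, 4)  from 1·(50,3) + (17,1)
step 4: (184, 11)  from 2·(67,4) + (50,3)
step 5: (251, 15)  from 1·(184,11) + (67,4)
→ (251, 15).  Check: 251²=63001, 280·15²=63000, difference 1.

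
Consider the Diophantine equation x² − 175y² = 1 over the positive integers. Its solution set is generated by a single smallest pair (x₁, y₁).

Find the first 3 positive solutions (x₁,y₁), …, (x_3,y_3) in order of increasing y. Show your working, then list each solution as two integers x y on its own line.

2024 153
8193151 619344
33165873224 2507104359

d=175: √d = [13; 4,2,1,2,4,26] (ℓ=6, even), read p_5/q_5
step 0: (13, 1)  from 13·(1,0) + (0,1)
step 1: (53, 4)  from 4·(13,1) + (1,0)
step 2: (119, 9)  from 2·(53,4) + (13,1)
step 3: (172, 13)  from 1·(119,9) + (53,4)
step 4: (463, 35)  from 2·(172,13) + (119,9)
step 5: (2024, 153)  from 4·(463,35) + (172,13)
fundamental: x₁=2024, y₁=153  (since 4096576 − 175·23409 = 1)
(x_2, y_2) = (2024·2024 + 175·153·153, 2024·153 + 153·2024) = (8193151, 619344)
(x_3, y_3) = (2024·8193151 + 175·153·619344, 2024·619344 + 153·8193151) = (33165873224, 2507104359)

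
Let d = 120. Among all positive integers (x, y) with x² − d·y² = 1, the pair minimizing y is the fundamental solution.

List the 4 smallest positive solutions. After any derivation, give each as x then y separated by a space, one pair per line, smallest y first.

d=120: √d = [10; 1,20] (ℓ=2, even), read p_1/q_1
a_0=10:  p_0=10·1+0=10,  q_0=10·0+1=1
a_1=1:  p_1=1·10+1=11,  q_1=1·1+0=1
(x₁, y₁) = (11, 1);  11² − 120·1² = 1 ✓
n=2: (11,1)∘(11,1) = (11·11+120·1·1, 11·1+1·11) = (241,22)
n=3: (241,22)∘(11,1) = (11·241+120·1·22, 11·22+1·241) = (5291,483)
n=4: (5291,483)∘(11,1) = (11·5291+120·1·483, 11·483+1·5291) = (116161,10604)

11 1
241 22
5291 483
116161 10604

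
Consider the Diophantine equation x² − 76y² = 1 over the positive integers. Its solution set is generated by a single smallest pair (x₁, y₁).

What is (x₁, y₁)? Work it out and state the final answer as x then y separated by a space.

√76 → a₀=8, period (1,2,1,1,5,4,5,1,1,2,1,16); ℓ=12 even so k=11
k=0  a_k=8  p_k/q_k = 8/1
…
k=6  a_k=4  p_k/q_k = 1421/163
…
k=8  a_k=1  p_k/q_k = 8866/1017
…
k=10  a_k=2  p_k/q_k = 41488/4759
k=11  a_k=1  p_k/q_k = 57799/6630
fundamental: x₁=57799, y₁=6630  (since 3340724401 − 76·43956900 = 1)

57799 6630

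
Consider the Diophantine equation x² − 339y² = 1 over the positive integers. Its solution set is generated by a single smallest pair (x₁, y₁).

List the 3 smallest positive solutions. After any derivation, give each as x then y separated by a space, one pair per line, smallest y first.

97970 5321
19196241799 1042596740
3761311617998090 204286405230279

d=339: √d = [18; 2,2,2,1,17,1,2,2,2,36] (ℓ=10, even), read p_9/q_9
a_0=18:  p_0=18·1+0=18,  q_0=18·0+1=1
a_1=2:  p_1=2·18+1=37,  q_1=2·1+0=2
…
a_4=1:  p_4=1·221+92=313,  q_4=1·12+5=17
…
a_7=2:  p_7=2·5855+5542=17252,  q_7=2·318+301=937
a_8=2:  p_8=2·17252+5855=40359,  q_8=2·937+318=2192
a_9=2:  p_9=2·40359+17252=97970,  q_9=2·2192+937=5321
fundamental: x₁=97970, y₁=5321  (since 9598120900 − 339·28313041 = 1)
n=2: (97970,5321)∘(97970,5321) = (97970·97970+339·5321·5321, 97970·5321+5321·97970) = (19196241799,1042596740)
n=3: (19196241799,1042596740)∘(97970,5321) = (97970·19196241799+339·5321·1042596740, 97970·1042596740+5321·19196241799) = (3761311617998090,204286405230279)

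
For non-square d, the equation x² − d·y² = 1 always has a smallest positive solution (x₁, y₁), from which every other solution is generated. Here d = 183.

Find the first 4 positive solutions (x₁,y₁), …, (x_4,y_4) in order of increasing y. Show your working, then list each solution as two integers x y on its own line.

√183 = [13; 1,1,8,1,1,26, …], period ℓ=6 (even) → k=5
i=0: a=13 ⇒ p=13, q=1
…
i=2: a=1 ⇒ p=27, q=2
…
i=4: a=1 ⇒ p=257, q=19
i=5: a=1 ⇒ p=487, q=36
(x₁, y₁) = (487, 36);  487² − 183·36² = 1 ✓
n=2: (487,36)∘(487,36) = (487·487+183·36·36, 487·36+36·487) = (474337,35064)
n=3: (474337,35064)∘(487,36) = (487·474337+183·36·35064, 487·35064+36·474337) = (462003751,34152300)
n=4: (462003751,34152300)∘(487,36) = (487·462003751+183·36·34152300, 487·34152300+36·462003751) = (449991179137,33264305136)

487 36
474337 35064
462003751 34152300
449991179137 33264305136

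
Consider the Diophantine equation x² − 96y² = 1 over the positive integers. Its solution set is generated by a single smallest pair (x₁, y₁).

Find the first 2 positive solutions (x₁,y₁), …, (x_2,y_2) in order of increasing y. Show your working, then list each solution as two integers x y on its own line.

49 5
4801 490

√96 → a₀=9, period (1,3,1,18); ℓ=4 even so k=3
a_0=9:  p_0=9·1+0=9,  q_0=9·0+1=1
a_1=1:  p_1=1·9+1=10,  q_1=1·1+0=1
a_2=3:  p_2=3·10+9=39,  q_2=3·1+1=4
a_3=1:  p_3=1·39+10=49,  q_3=1·4+1=5
(x₁, y₁) = (49, 5);  49² − 96·5² = 1 ✓
(49+5√96)^2 = 4801 + 490√96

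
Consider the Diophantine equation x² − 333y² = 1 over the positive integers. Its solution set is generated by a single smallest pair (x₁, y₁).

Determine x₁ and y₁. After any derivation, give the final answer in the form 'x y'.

√333 → a₀=18, period (4,36); ℓ=2 even so k=1
step 0: (18, 1)  from 18·(1,0) + (0,1)
step 1: (73, 4)  from 4·(18,1) + (1,0)
→ (73, 4).  Check: 73²=5329, 333·4²=5328, difference 1.

73 4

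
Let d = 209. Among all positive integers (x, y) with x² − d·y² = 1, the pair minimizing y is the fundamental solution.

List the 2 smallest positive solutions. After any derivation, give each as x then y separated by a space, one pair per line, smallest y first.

46551 3220
4333991201 299788440

[14; 2,5,3,2,3,5,2,28] for √209; ℓ=8 ⇒ convergent index 7
step 0: (14, 1)  from 14·(1,0) + (0,1)
step 1: (29, 2)  from 2·(14,1) + (1,0)
step 2: (159, 11)  from 5·(29,2) + (14,1)
step 3: (506, 35)  from 3·(159,11) + (29,2)
step 4: (1171, 81)  from 2·(506,35) + (159,11)
step 5: (4019, 278)  from 3·(1171,81) + (506,35)
step 6: (21266, 1471)  from 5·(4019,278) + (1171,81)
step 7: (46551, 3220)  from 2·(21266,1471) + (4019,278)
fundamental: x₁=46551, y₁=3220  (since 2166995601 − 209·10368400 = 1)
k=2:  x_2 = 46551·46551+209·3220·3220 = 4333991201,  y_2 = 46551·3220+3220·46551 = 299788440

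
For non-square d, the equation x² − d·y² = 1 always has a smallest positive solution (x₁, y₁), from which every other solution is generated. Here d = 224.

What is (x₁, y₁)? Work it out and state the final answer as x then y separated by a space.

15 1

d=224: √d = [14; 1,28] (ℓ=2, even), read p_1/q_1
k=0  a_k=14  p_k/q_k = 14/1
k=1  a_k=1  p_k/q_k = 15/1
fundamental: x₁=15, y₁=1  (since 225 − 224·1 = 1)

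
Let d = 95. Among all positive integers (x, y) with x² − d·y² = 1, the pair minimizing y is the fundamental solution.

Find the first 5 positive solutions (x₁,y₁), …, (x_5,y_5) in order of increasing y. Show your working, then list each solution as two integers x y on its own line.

√95 → a₀=9, period (1,2,1,18); ℓ=4 even so k=3
a_0=9:  p_0=9·1+0=9,  q_0=9·0+1=1
…
a_2=2:  p_2=2·10+9=29,  q_2=2·1+1=3
a_3=1:  p_3=1·29+10=39,  q_3=1·3+1=4
fundamental: x₁=39, y₁=4  (since 1521 − 95·16 = 1)
n=2: (39,4)∘(39,4) = (39·39+95·4·4, 39·4+4·39) = (3041,312)
n=3: (3041,312)∘(39,4) = (39·3041+95·4·312, 39·312+4·3041) = (237159,24332)
n=4: (237159,24332)∘(39,4) = (39·237159+95·4·24332, 39·24332+4·237159) = (18495361,1897584)
n=5: (18495361,1897584)∘(39,4) = (39·18495361+95·4·1897584, 39·1897584+4·18495361) = (1442400999,147987220)

39 4
3041 312
237159 24332
18495361 1897584
1442400999 147987220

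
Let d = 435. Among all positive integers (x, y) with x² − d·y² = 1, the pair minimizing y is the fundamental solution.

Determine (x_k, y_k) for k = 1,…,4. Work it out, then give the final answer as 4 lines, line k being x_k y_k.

[20; 1,5,1,40] for √435; ℓ=4 ⇒ convergent index 3
a_0=20:  p_0=20·1+0=20,  q_0=20·0+1=1
a_1=1:  p_1=1·20+1=21,  q_1=1·1+0=1
a_2=5:  p_2=5·21+20=125,  q_2=5·1+1=6
a_3=1:  p_3=1·125+21=146,  q_3=1·6+1=7
fundamental: x₁=146, y₁=7  (since 21316 − 435·49 = 1)
k=2:  x_2 = 146·146+435·7·7 = 42631,  y_2 = 146·7+7·146 = 2044
k=3:  x_3 = 146·42631+435·7·2044 = 12448106,  y_3 = 146·2044+7·42631 = 596841
k=4:  x_4 = 146·12448106+435·7·596841 = 3634804321,  y_4 = 146·596841+7·12448106 = 174275528

146 7
42631 2044
12448106 596841
3634804321 174275528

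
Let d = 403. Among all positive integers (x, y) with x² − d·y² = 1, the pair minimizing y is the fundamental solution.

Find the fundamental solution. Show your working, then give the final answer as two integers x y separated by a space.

d=403: √d = [20; 13,2,1,3,1,3,1,2,13,40] (ℓ=10, even), read p_9/q_9
i=0: a=20 ⇒ p=20, q=1
i=1: a=13 ⇒ p=261, q=13
i=2: a=2 ⇒ p=542, q=27
i=3: a=1 ⇒ p=803, q=40
…
i=5: a=1 ⇒ p=3754, q=187
i=6: a=3 ⇒ p=14213, q=708
i=7: a=1 ⇒ p=17967, q=895
i=8: a=2 ⇒ p=50147, q=2498
i=9: a=13 ⇒ p=669878, q=33369
(x₁, y₁) = (669878, 33369);  669878² − 403·33369² = 1 ✓

669878 33369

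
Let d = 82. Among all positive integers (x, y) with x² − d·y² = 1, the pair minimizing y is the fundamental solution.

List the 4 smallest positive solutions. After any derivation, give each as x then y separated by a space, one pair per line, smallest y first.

√82 → a₀=9, period (18); ℓ=1 odd so k=1
i=0: a=9 ⇒ p=9, q=1
i=1: a=18 ⇒ p=163, q=18
→ (163, 18).  Check: 163²=26569, 82·18²=26568, difference 1.
(x_2, y_2) = (163·163 + 82·18·18, 163·18 + 18·163) = (53137, 5868)
(x_3, y_3) = (163·53137 + 82·18·5868, 163·5868 + 18·53137) = (17322499, 1912950)
(x_4, y_4) = (163·17322499 + 82·18·1912950, 163·1912950 + 18·17322499) = (5647081537, 623615832)

163 18
53137 5868
17322499 1912950
5647081537 623615832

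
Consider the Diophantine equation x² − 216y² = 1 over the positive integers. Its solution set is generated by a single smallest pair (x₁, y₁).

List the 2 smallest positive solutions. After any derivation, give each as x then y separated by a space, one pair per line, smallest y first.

485 33
470449 32010

√216 → a₀=14, period (1,2,3,2,1,28); ℓ=6 even so k=5
a_0=14:  p_0=14·1+0=14,  q_0=14·0+1=1
…
a_2=2:  p_2=2·15+14=44,  q_2=2·1+1=3
…
a_4=2:  p_4=2·147+44=338,  q_4=2·10+3=23
a_5=1:  p_5=1·338+147=485,  q_5=1·23+10=33
(x₁, y₁) = (485, 33);  485² − 216·33² = 1 ✓
k=2:  x_2 = 485·485+216·33·33 = 470449,  y_2 = 485·33+33·485 = 32010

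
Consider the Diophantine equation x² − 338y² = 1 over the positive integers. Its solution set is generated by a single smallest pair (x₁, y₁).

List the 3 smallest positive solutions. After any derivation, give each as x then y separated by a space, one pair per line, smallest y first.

[18; 2,1,1,2,36] for √338; ℓ=5 ⇒ convergent index 9
k=0  a_k=18  p_k/q_k = 18/1
k=1  a_k=2  p_k/q_k = 37/2
k=2  a_k=1  p_k/q_k = 55/3
…
k=4  a_k=2  p_k/q_k = 239/13
…
k=7  a_k=1  p_k/q_k = 26327/1432
k=8  a_k=1  p_k/q_k = 43958/2391
k=9  a_k=2  p_k/q_k = 114243/6214
fundamental: x₁=114243, y₁=6214  (since 13051463049 − 338·38613796 = 1)
k=2:  x_2 = 114243·114243+338·6214·6214 = 26102926097,  y_2 = 114243·6214+6214·114243 = 1419812004
k=3:  x_3 = 114243·26102926097+338·6214·1419812004 = 5964153172084899,  y_3 = 114243·1419812004+6214·26102926097 = 324407165539730

114243 6214
26102926097 1419812004
5964153172084899 324407165539730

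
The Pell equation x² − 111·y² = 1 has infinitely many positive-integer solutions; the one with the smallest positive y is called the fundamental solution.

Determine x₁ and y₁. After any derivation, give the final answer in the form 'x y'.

√111 → a₀=10, period (1,1,6,1,1,20); ℓ=6 even so k=5
a_0=10:  p_0=10·1+0=10,  q_0=10·0+1=1
a_1=1:  p_1=1·10+1=11,  q_1=1·1+0=1
a_2=1:  p_2=1·11+10=21,  q_2=1·1+1=2
a_3=6:  p_3=6·21+11=137,  q_3=6·2+1=13
a_4=1:  p_4=1·137+21=158,  q_4=1·13+2=15
a_5=1:  p_5=1·158+137=295,  q_5=1·15+13=28
(x₁, y₁) = (295, 28);  295² − 111·28² = 1 ✓

295 28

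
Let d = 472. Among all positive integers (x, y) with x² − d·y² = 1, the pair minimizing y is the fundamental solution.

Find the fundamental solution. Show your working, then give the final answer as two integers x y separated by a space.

306917 14127

[21; 1,2,1,1,1,…,2,1,42] for √472; ℓ=14 ⇒ convergent index 13
step 0: (21, 1)  from 21·(1,0) + (0,1)
step 1: (22, 1)  from 1·(21,1) + (1,0)
…
step 3: (87, 4)  from 1·(65,3) + (22,1)
step 4: (152, 7)  from 1·(87,4) + (65,3)
step 5: (239, 11)  from 1·(152,7) + (87,4)
…
step 7: (5779, 266)  from 5·(1108,51) + (239,11)
…
step 10: (54227, 2496)  from 1·(30003,1381) + (24224,1115)
step 11: (84230, 3877)  from 1·(54227,2496) + (30003,1381)
step 12: (222687, 10250)  from 2·(84230,3877) + (54227,2496)
step 13: (306917, 14127)  from 1·(222687,10250) + (84230,3877)
(x₁, y₁) = (306917, 14127);  306917² − 472·14127² = 1 ✓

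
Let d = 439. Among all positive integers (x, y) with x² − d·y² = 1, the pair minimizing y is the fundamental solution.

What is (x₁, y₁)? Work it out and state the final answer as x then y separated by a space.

√439 = [20; 1,19,1,40, …], period ℓ=4 (even) → k=3
step 0: (20, 1)  from 20·(1,0) + (0,1)
…
step 2: (419, 20)  from 19·(21,1) + (20,1)
step 3: (440, 21)  from 1·(419,20) + (21,1)
(x₁, y₁) = (440, 21);  440² − 439·21² = 1 ✓

440 21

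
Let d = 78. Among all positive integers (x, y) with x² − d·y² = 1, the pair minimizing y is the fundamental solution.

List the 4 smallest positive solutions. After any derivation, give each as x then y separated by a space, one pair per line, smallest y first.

53 6
5617 636
595349 67410
63101377 7144824

d=78: √d = [8; 1,4,1,16] (ℓ=4, even), read p_3/q_3
step 0: (8, 1)  from 8·(1,0) + (0,1)
step 1: (9, 1)  from 1·(8,1) + (1,0)
step 2: (44, 5)  from 4·(9,1) + (8,1)
step 3: (53, 6)  from 1·(44,5) + (9,1)
(x₁, y₁) = (53, 6);  53² − 78·6² = 1 ✓
(x_2, y_2) = (53·53 + 78·6·6, 53·6 + 6·53) = (5617, 636)
(x_3, y_3) = (53·5617 + 78·6·636, 53·636 + 6·5617) = (595349, 67410)
(x_4, y_4) = (53·595349 + 78·6·67410, 53·67410 + 6·595349) = (63101377, 7144824)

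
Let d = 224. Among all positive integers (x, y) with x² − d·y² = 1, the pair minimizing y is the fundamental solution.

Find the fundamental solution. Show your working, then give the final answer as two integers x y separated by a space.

d=224: √d = [14; 1,28] (ℓ=2, even), read p_1/q_1
k=0  a_k=14  p_k/q_k = 14/1
k=1  a_k=1  p_k/q_k = 15/1
→ (15, 1).  Check: 15²=225, 224·1²=224, difference 1.

15 1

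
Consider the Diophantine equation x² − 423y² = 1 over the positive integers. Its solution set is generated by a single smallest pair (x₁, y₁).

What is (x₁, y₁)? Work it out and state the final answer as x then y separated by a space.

4607 224

√423 = [20; 1,1,3,4,3,1,1,40, …], period ℓ=8 (even) → k=7
step 0: (20, 1)  from 20·(1,0) + (0,1)
step 1: (21, 1)  from 1·(20,1) + (1,0)
step 2: (41, 2)  from 1·(21,1) + (20,1)
step 3: (144, 7)  from 3·(41,2) + (21,1)
…
step 6: (2612, 127)  from 1·(1995,97) + (617,30)
step 7: (4607, 224)  from 1·(2612,127) + (1995,97)
fundamental: x₁=4607, y₁=224  (since 21224449 − 423·50176 = 1)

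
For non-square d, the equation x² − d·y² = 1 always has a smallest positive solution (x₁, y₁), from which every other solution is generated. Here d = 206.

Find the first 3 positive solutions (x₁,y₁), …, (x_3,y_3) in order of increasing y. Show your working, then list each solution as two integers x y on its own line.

d=206: √d = [14; 2,1,5,14,5,1,2,28] (ℓ=8, even), read p_7/q_7
step 0: (14, 1)  from 14·(1,0) + (0,1)
…
step 4: (3459, 241)  from 14·(244,17) + (43,3)
…
step 6: (20998, 1463)  from 1·(17539,1222) + (3459,241)
step 7: (59535, 4148)  from 2·(20998,1463) + (17539,1222)
(x₁, y₁) = (59535, 4148);  59535² − 206·4148² = 1 ✓
(x_2, y_2) = (59535·59535 + 206·4148·4148, 59535·4148 + 4148·59535) = (7088832449, 493902360)
(x_3, y_3) = (59535·7088832449 + 206·4148·493902360, 59535·493902360 + 4148·7088832449) = (844067279642895, 58808954001052)

59535 4148
7088832449 493902360
844067279642895 58808954001052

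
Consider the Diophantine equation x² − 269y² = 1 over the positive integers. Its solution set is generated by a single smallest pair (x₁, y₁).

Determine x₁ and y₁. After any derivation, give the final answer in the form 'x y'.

13449 820

√269 = [16; 2,2,32, …], period ℓ=3 (odd) → k=5
a_0=16:  p_0=16·1+0=16,  q_0=16·0+1=1
…
a_4=2:  p_4=2·2657+82=5396,  q_4=2·162+5=329
a_5=2:  p_5=2·5396+2657=13449,  q_5=2·329+162=820
→ (13449, 820).  Check: 13449²=180875601, 269·820²=180875600, difference 1.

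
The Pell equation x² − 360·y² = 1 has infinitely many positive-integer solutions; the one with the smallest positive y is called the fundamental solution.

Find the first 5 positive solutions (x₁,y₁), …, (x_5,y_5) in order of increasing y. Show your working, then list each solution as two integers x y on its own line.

19 1
721 38
27379 1443
1039681 54796
39480499 2080805

√360 = [18; 1,36, …], period ℓ=2 (even) → k=1
a_0=18:  p_0=18·1+0=18,  q_0=18·0+1=1
a_1=1:  p_1=1·18+1=19,  q_1=1·1+0=1
→ (19, 1).  Check: 19²=361, 360·1²=360, difference 1.
(x_2, y_2) = (19·19 + 360·1·1, 19·1 + 1·19) = (721, 38)
(x_3, y_3) = (19·721 + 360·1·38, 19·38 + 1·721) = (27379, 1443)
(x_4, y_4) = (19·27379 + 360·1·1443, 19·1443 + 1·27379) = (1039681, 54796)
(x_5, y_5) = (19·1039681 + 360·1·54796, 19·54796 + 1·1039681) = (39480499, 2080805)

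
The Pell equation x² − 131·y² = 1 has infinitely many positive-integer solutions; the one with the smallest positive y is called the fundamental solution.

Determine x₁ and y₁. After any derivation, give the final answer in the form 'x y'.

d=131: √d = [11; 2,4,11,4,2,22] (ℓ=6, even), read p_5/q_5
i=0: a=11 ⇒ p=11, q=1
i=1: a=2 ⇒ p=23, q=2
i=2: a=4 ⇒ p=103, q=9
…
i=4: a=4 ⇒ p=4727, q=413
i=5: a=2 ⇒ p=10610, q=927
→ (10610, 927).  Check: 10610²=112572100, 131·927²=112572099, difference 1.

10610 927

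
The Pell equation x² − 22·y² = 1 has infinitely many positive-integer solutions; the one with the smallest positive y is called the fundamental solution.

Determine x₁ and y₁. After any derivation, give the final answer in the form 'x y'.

197 42

[4; 1,2,4,2,1,8] for √22; ℓ=6 ⇒ convergent index 5
i=0: a=4 ⇒ p=4, q=1
i=1: a=1 ⇒ p=5, q=1
…
i=3: a=4 ⇒ p=61, q=13
i=4: a=2 ⇒ p=136, q=29
i=5: a=1 ⇒ p=197, q=42
→ (197, 42).  Check: 197²=38809, 22·42²=38808, difference 1.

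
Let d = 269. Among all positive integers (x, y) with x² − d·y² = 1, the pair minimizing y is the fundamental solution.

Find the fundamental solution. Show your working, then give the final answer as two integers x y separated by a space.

13449 820

√269 → a₀=16, period (2,2,32); ℓ=3 odd so k=5
a_0=16:  p_0=16·1+0=16,  q_0=16·0+1=1
…
a_2=2:  p_2=2·33+16=82,  q_2=2·2+1=5
a_3=32:  p_3=32·82+33=2657,  q_3=32·5+2=162
a_4=2:  p_4=2·2657+82=5396,  q_4=2·162+5=329
a_5=2:  p_5=2·5396+2657=13449,  q_5=2·329+162=820
(x₁, y₁) = (13449, 820);  13449² − 269·820² = 1 ✓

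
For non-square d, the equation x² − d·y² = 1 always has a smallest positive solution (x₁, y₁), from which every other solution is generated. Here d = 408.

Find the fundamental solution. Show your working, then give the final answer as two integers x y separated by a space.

√408 = [20; 5,40, …], period ℓ=2 (even) → k=1
k=0  a_k=20  p_k/q_k = 20/1
k=1  a_k=5  p_k/q_k = 101/5
fundamental: x₁=101, y₁=5  (since 10201 − 408·25 = 1)

101 5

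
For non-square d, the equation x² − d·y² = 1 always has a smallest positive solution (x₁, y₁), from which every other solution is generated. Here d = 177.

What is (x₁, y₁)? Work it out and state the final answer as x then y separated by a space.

62423 4692

√177 = [13; 3,3,2,8,2,3,3,26, …], period ℓ=8 (even) → k=7
k=0  a_k=13  p_k/q_k = 13/1
k=1  a_k=3  p_k/q_k = 40/3
k=2  a_k=3  p_k/q_k = 133/10
…
k=4  a_k=8  p_k/q_k = 2581/194
…
k=6  a_k=3  p_k/q_k = 18985/1427
k=7  a_k=3  p_k/q_k = 62423/4692
(x₁, y₁) = (62423, 4692);  62423² − 177·4692² = 1 ✓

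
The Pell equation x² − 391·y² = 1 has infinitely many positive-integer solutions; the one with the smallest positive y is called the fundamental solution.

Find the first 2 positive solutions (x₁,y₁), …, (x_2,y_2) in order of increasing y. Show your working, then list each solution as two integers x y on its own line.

7338680 371133
107712448284799 5447252648880

√391 → a₀=19, period (1,3,2,2,1,…,3,1,38); ℓ=16 even so k=15
k=0  a_k=19  p_k/q_k = 19/1
k=1  a_k=1  p_k/q_k = 20/1
…
k=3  a_k=2  p_k/q_k = 178/9
k=4  a_k=2  p_k/q_k = 435/22
…
k=6  a_k=1  p_k/q_k = 1048/53
k=7  a_k=2  p_k/q_k = 2709/137
k=8  a_k=19  p_k/q_k = 52519/2656
…
k=10  a_k=1  p_k/q_k = 160266/8105
k=11  a_k=1  p_k/q_k = 268013/13554
k=12  a_k=2  p_k/q_k = 696292/35213
…
k=14  a_k=3  p_k/q_k = 5678083/287153
k=15  a_k=1  p_k/q_k = 7338680/371133
(x₁, y₁) = (7338680, 371133);  7338680² − 391·371133² = 1 ✓
(x_2, y_2) = (7338680·7338680 + 391·371133·371133, 7338680·371133 + 371133·7338680) = (107712448284799, 5447252648880)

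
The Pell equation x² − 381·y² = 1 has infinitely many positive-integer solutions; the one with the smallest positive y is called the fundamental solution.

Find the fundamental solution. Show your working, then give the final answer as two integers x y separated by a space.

1015 52

d=381: √d = [19; 1,1,12,1,1,38] (ℓ=6, even), read p_5/q_5
step 0: (19, 1)  from 19·(1,0) + (0,1)
step 1: (20, 1)  from 1·(19,1) + (1,0)
step 2: (39, 2)  from 1·(20,1) + (19,1)
step 3: (488, 25)  from 12·(39,2) + (20,1)
step 4: (527, 27)  from 1·(488,25) + (39,2)
step 5: (1015, 52)  from 1·(527,27) + (488,25)
fundamental: x₁=1015, y₁=52  (since 1030225 − 381·2704 = 1)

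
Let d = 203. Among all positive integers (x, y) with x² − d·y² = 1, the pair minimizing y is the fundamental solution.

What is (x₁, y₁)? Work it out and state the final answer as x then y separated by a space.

57 4

[14; 4,28] for √203; ℓ=2 ⇒ convergent index 1
step 0: (14, 1)  from 14·(1,0) + (0,1)
step 1: (57, 4)  from 4·(14,1) + (1,0)
fundamental: x₁=57, y₁=4  (since 3249 − 203·16 = 1)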